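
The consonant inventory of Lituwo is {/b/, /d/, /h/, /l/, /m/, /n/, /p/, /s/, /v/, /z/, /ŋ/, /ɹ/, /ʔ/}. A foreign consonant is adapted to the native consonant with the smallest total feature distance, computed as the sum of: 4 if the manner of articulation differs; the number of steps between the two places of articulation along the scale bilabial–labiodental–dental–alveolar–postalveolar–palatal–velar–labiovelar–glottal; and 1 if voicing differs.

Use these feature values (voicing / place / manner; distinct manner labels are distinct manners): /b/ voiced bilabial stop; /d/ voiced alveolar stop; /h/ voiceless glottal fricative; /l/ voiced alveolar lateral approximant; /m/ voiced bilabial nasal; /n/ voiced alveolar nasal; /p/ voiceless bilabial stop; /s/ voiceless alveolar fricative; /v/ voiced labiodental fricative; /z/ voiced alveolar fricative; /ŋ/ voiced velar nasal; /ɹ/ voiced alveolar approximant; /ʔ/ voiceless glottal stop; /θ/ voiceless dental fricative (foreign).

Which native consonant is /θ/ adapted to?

/s/ is closest: same manner (fricative), place distance 1 (dental→alveolar), same voicing; total 1. Next closest is /v/ at distance 2.

s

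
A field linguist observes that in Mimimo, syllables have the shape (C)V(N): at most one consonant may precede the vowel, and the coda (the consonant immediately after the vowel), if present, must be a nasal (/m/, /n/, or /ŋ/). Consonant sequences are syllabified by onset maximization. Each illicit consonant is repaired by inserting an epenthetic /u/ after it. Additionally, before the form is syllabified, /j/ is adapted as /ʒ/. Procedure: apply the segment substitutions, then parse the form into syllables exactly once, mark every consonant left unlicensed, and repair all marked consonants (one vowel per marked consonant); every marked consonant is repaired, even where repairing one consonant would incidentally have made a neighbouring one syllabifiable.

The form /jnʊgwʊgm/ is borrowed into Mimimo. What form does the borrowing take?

Substitution: /j/ → /ʒ/, giving /ʒnʊgwʊgm/.
Syllabifying with onset maximization leaves /ʒ/, /g/, /g/, /m/ stranded (only a nasal (/m/, /n/, or /ŋ/) is licensed in coda position; onsets are limited to one consonant).
Epenthesis after each stranded consonant: /ʒ/ → /ʒu/, /g/ → /gu/, /g/ → /gu/, /m/ → /mu/.

ʒunʊguwʊgumu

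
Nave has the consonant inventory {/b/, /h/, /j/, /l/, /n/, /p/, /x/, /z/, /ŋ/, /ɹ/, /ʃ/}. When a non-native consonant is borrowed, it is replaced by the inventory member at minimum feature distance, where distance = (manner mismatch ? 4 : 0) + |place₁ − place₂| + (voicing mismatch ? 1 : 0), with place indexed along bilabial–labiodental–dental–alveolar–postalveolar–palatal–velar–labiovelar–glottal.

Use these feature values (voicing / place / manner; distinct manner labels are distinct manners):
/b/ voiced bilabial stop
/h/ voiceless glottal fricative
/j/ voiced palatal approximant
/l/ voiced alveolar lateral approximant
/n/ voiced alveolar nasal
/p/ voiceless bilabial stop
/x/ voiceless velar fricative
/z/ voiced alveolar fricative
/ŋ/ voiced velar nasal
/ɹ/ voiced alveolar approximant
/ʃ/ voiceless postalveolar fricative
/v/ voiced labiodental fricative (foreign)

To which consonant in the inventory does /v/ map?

/z/ is closest: same manner (fricative), place distance 2 (labiodental→alveolar), same voicing; total 2. Next closest is /ʃ/ at distance 4.

z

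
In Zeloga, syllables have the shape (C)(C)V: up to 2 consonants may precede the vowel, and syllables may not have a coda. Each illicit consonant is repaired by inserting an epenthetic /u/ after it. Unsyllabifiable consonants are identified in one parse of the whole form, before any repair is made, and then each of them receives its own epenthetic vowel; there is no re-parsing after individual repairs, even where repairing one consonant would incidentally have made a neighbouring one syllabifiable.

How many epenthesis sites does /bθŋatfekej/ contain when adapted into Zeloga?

The unsyllabifiable consonants are /b/, /j/; each receives one epenthetic vowel.

2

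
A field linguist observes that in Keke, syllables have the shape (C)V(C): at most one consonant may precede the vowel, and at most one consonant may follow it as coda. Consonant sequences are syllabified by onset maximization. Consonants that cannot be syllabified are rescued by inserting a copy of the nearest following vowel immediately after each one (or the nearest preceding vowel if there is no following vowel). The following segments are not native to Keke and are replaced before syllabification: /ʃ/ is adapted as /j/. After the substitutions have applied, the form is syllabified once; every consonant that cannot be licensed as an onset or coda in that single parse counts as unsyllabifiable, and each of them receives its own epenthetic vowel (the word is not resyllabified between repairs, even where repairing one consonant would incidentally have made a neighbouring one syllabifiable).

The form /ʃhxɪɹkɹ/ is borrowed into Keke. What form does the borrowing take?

jɪhɪxɪɹkɪɹɪ

Substitution: /ʃ/ → /j/, giving /jhxɪɹkɹ/.
Syllabifying with onset maximization leaves /j/, /h/, /k/, /ɹ/ stranded (at most one coda consonant is licensed; onsets are limited to one consonant).
Epenthesis after each stranded consonant: /j/ → /jɪ/, /h/ → /hɪ/, /k/ → /kɪ/, /ɹ/ → /ɹɪ/.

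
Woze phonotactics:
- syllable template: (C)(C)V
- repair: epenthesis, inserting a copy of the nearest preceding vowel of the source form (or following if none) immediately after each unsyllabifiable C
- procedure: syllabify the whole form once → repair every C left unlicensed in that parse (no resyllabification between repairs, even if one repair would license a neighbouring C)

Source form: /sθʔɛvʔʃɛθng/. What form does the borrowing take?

Under (C)(C)V, the unsyllabifiable consonants are /s/, /v/, /θ/, /n/, /g/ (no codas are permitted; onsets may contain at most 2 consonants).
Epenthesis after each stranded consonant: /s/ → /sɛ/, /v/ → /vɛ/, /θ/ → /θɛ/, /n/ → /nɛ/, /g/ → /gɛ/.

sɛθʔɛvɛʔʃɛθɛnɛgɛ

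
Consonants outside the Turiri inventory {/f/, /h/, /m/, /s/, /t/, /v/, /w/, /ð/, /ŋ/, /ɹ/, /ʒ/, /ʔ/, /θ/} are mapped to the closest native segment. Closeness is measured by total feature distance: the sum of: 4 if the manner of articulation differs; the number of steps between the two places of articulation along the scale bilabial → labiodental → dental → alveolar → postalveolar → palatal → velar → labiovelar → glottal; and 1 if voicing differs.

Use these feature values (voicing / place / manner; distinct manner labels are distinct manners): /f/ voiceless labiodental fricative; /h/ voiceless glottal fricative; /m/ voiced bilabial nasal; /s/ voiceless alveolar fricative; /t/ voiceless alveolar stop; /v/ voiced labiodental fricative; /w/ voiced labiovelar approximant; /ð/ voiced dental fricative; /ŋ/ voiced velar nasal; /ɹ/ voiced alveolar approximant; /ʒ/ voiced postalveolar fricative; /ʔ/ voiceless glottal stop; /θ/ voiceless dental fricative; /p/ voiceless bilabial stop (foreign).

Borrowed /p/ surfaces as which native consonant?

/t/ is closest: same manner (stop), place distance 3 (bilabial→alveolar), same voicing; total 3. Next closest is /f/ at distance 5.

t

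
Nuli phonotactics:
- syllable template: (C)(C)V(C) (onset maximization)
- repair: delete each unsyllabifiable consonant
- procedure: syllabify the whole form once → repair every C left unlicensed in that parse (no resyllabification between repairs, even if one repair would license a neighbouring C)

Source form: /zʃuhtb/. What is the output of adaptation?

Syllabifying with onset maximization leaves /t/, /b/ stranded (at most one coda consonant is licensed; onsets may contain at most 2 consonants).
Each unlicensed consonant is deleted: /t/, /b/.

zʃuh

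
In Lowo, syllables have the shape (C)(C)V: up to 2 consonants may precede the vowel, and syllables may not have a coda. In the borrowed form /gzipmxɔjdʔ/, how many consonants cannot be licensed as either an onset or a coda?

Syllabifying with onset maximization leaves /p/, /j/, /d/, /ʔ/ stranded (no codas are permitted; onsets may contain at most 2 consonants).

4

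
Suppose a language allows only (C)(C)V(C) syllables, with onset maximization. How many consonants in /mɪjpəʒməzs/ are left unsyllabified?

Under (C)(C)V(C), the unsyllabifiable consonants are /s/ (at most one coda consonant is licensed; onsets may contain at most 2 consonants).

1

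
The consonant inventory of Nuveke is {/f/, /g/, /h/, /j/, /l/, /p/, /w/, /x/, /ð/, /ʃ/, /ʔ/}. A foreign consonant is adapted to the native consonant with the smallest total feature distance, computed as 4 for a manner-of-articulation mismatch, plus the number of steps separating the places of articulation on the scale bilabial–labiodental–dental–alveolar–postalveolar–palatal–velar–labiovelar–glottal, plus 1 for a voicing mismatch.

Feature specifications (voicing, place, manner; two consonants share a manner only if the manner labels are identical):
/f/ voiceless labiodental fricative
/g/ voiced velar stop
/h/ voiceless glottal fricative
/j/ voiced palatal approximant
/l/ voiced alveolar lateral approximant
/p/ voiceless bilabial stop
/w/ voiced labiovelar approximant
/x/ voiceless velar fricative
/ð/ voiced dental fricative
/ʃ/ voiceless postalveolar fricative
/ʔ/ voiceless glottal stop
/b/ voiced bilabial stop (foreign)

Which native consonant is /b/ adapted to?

/p/ is closest: same manner (stop), place distance 0 (bilabial→bilabial), voicing differs (+1); total 1. Next closest is /f/ at distance 6.

p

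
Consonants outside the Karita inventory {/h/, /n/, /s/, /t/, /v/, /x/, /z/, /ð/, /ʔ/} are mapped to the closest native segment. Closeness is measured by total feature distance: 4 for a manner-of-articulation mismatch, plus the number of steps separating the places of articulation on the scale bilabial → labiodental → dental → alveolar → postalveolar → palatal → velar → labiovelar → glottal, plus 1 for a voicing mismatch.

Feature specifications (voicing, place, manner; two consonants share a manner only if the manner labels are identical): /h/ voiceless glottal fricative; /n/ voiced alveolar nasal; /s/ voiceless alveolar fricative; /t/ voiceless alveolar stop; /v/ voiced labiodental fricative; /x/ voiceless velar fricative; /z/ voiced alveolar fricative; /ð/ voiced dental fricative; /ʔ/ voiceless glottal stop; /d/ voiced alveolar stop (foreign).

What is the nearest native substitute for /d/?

t

/t/ is closest: same manner (stop), place distance 0 (alveolar→alveolar), voicing differs (+1); total 1. Next closest is /n/ at distance 4.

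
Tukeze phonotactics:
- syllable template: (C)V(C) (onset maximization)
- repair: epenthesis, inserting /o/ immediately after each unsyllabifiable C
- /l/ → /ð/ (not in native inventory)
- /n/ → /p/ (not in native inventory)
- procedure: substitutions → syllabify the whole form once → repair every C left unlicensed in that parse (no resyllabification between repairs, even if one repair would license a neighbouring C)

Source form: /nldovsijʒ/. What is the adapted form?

Substitution: /n/ → /p/, /l/ → /ð/, giving /pðdovsijʒ/.
Syllabifying with onset maximization leaves /p/, /ð/, /ʒ/ stranded (at most one coda consonant is licensed; onsets are limited to one consonant).
Inserting the epenthetic vowel yields /p/ → /po/, /ð/ → /ðo/, /ʒ/ → /ʒo/.

poðodovsijʒo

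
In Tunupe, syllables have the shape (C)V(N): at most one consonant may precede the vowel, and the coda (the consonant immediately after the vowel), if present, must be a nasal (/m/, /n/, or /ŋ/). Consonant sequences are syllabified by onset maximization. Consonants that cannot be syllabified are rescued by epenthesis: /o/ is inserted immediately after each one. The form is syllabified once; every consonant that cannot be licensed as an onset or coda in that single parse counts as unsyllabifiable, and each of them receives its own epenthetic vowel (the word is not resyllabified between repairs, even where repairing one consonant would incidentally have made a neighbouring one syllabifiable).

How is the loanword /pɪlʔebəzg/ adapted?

pɪloʔebəzogo

The consonants /l/, /z/, /g/ cannot be parsed into a legal (C)V(N) syllable (only a nasal (/m/, /n/, or /ŋ/) is licensed in coda position; onsets are limited to one consonant).
Each unlicensed consonant becomes the onset of a new syllable: /l/ → /lo/, /z/ → /zo/, /g/ → /go/.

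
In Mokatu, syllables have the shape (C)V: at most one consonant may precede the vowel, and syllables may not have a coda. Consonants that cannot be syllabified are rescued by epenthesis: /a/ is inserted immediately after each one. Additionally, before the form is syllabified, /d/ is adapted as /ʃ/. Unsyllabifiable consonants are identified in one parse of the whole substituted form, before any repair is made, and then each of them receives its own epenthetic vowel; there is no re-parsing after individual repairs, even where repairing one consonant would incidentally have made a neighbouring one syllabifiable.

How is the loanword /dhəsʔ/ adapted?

Substitution: /d/ → /ʃ/, giving /ʃhəsʔ/.
Syllabifying with onset maximization leaves /ʃ/, /s/, /ʔ/ stranded (no codas are permitted; onsets are limited to one consonant).
Epenthesis after each stranded consonant: /ʃ/ → /ʃa/, /s/ → /sa/, /ʔ/ → /ʔa/.

ʃahəsaʔa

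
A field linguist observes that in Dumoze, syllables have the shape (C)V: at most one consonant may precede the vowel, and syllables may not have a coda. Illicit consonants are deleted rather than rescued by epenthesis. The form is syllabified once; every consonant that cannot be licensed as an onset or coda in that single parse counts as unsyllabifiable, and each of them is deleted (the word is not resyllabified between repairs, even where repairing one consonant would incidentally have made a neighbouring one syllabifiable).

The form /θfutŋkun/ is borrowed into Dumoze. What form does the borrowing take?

fuku

Under (C)V, the unsyllabifiable consonants are /θ/, /t/, /ŋ/, /n/ (no codas are permitted; onsets are limited to one consonant).
Each unlicensed consonant is deleted: /θ/, /t/, /ŋ/, /n/.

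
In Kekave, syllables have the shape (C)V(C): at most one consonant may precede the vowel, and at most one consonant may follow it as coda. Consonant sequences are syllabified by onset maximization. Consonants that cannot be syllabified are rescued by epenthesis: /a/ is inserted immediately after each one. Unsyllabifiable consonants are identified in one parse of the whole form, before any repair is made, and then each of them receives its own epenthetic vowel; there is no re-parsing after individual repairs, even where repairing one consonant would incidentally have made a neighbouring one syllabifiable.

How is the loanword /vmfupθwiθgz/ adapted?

vamafupθawiθgaza

The consonants /v/, /m/, /θ/, /g/, /z/ cannot be parsed into a legal (C)V(C) syllable (at most one coda consonant is licensed; onsets are limited to one consonant).
Epenthesis after each stranded consonant: /v/ → /va/, /m/ → /ma/, /θ/ → /θa/, /g/ → /ga/, /z/ → /za/.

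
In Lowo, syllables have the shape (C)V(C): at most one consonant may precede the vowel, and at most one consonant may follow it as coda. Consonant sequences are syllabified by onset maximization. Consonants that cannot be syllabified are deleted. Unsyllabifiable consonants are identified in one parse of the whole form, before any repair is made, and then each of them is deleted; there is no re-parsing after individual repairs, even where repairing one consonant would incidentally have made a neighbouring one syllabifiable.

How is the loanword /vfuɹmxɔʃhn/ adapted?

Syllabifying with onset maximization leaves /v/, /m/, /h/, /n/ stranded (at most one coda consonant is licensed; onsets are limited to one consonant).
Deleting the stranded consonants removes /v/, /m/, /h/, /n/.

fuɹxɔʃ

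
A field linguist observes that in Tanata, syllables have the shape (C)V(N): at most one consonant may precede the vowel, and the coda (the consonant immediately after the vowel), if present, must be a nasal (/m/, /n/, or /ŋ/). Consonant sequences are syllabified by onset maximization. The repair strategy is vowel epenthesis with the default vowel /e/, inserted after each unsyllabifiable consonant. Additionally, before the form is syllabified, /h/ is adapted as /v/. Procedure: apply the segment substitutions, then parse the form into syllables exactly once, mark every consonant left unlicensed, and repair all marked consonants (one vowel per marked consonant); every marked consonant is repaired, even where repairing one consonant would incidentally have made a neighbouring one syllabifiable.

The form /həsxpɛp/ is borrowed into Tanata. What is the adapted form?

vəsexepɛpe

Substitution: /h/ → /v/, giving /vəsxpɛp/.
Syllabifying with onset maximization leaves /s/, /x/, /p/ stranded (only a nasal (/m/, /n/, or /ŋ/) is licensed in coda position; onsets are limited to one consonant).
Inserting the epenthetic vowel yields /s/ → /se/, /x/ → /xe/, /p/ → /pe/.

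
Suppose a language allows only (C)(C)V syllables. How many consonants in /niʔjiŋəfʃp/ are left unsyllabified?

3

The consonants /f/, /ʃ/, /p/ cannot be parsed into a legal (C)(C)V syllable (no codas are permitted; onsets may contain at most 2 consonants).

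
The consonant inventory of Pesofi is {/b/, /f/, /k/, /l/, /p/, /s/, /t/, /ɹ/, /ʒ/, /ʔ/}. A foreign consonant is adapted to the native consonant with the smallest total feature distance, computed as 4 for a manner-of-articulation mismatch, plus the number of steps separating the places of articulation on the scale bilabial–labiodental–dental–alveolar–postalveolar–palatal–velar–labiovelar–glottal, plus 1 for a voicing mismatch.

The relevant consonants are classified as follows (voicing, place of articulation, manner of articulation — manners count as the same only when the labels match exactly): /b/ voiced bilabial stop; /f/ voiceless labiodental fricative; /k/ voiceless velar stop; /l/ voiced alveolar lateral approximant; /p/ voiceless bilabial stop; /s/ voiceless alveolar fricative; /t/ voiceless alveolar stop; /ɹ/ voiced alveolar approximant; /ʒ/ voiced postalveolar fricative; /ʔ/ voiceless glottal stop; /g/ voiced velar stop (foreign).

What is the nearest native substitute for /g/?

/k/ is closest: same manner (stop), place distance 0 (velar→velar), voicing differs (+1); total 1. Next closest is /ʔ/ at distance 3.

k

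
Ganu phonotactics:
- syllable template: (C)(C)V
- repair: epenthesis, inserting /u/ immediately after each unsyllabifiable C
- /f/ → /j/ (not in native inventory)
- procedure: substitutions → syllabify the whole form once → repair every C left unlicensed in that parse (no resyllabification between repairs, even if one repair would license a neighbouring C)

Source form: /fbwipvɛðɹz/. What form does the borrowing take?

Substitution: /f/ → /j/, giving /jbwipvɛðɹz/.
The consonants /j/, /ð/, /ɹ/, /z/ cannot be parsed into a legal (C)(C)V syllable (no codas are permitted; onsets may contain at most 2 consonants).
Epenthesis after each stranded consonant: /j/ → /ju/, /ð/ → /ðu/, /ɹ/ → /ɹu/, /z/ → /zu/.

jubwipvɛðuɹuzu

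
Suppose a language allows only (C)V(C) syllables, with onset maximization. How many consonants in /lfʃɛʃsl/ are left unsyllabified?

Syllabifying with onset maximization leaves /l/, /f/, /s/, /l/ stranded (at most one coda consonant is licensed; onsets are limited to one consonant).

4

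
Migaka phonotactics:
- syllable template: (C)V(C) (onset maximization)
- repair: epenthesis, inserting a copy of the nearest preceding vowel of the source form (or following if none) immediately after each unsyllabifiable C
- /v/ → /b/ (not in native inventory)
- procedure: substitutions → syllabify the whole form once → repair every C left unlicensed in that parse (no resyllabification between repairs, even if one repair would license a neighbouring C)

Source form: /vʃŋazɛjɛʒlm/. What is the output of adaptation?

baʃaŋazɛjɛʒlɛmɛ

Substitution: /v/ → /b/, giving /bʃŋazɛjɛʒlm/.
The consonants /b/, /ʃ/, /l/, /m/ cannot be parsed into a legal (C)V(C) syllable (at most one coda consonant is licensed; onsets are limited to one consonant).
Each unlicensed consonant becomes the onset of a new syllable: /b/ → /ba/, /ʃ/ → /ʃa/, /l/ → /lɛ/, /m/ → /mɛ/.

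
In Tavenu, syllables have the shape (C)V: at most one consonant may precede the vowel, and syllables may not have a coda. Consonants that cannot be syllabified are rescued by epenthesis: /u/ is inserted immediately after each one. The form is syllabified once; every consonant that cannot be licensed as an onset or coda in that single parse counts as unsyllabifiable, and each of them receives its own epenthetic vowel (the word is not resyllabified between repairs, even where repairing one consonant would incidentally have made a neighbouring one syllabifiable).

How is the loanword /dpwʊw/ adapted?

The consonants /d/, /p/, /w/ cannot be parsed into a legal (C)V syllable (no codas are permitted; onsets are limited to one consonant).
Each unlicensed consonant becomes the onset of a new syllable: /d/ → /du/, /p/ → /pu/, /w/ → /wu/.

dupuwʊwu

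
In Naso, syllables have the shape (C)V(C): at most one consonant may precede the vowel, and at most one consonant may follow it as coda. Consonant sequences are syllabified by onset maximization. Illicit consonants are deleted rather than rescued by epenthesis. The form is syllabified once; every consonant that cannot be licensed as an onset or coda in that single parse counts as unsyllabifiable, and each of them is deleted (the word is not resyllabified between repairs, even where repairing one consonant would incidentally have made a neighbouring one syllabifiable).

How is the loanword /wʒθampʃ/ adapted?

Syllabifying with onset maximization leaves /w/, /ʒ/, /p/, /ʃ/ stranded (at most one coda consonant is licensed; onsets are limited to one consonant).
Deleting the stranded consonants removes /w/, /ʒ/, /p/, /ʃ/.

θam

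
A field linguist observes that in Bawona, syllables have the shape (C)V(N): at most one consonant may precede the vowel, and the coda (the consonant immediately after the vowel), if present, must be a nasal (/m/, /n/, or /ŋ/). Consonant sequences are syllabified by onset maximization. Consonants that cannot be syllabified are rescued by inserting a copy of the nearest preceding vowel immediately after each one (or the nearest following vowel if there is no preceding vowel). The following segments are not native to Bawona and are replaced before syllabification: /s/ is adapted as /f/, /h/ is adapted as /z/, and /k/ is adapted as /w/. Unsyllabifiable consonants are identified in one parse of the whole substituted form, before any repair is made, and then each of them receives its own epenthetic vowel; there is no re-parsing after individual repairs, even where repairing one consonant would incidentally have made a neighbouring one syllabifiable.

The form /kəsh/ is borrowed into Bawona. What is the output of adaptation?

Substitution: /k/ → /w/, /s/ → /f/, /h/ → /z/, giving /wəfz/.
The consonants /f/, /z/ cannot be parsed into a legal (C)V(N) syllable (only a nasal (/m/, /n/, or /ŋ/) is licensed in coda position; onsets are limited to one consonant).
Each unlicensed consonant becomes the onset of a new syllable: /f/ → /fə/, /z/ → /zə/.

wəfəzə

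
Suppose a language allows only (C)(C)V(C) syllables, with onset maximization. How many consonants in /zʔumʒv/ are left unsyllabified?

Under (C)(C)V(C), the unsyllabifiable consonants are /ʒ/, /v/ (at most one coda consonant is licensed; onsets may contain at most 2 consonants).

2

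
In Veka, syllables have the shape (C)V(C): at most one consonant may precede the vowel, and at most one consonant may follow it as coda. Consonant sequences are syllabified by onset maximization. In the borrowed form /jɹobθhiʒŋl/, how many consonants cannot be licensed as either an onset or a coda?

4

Syllabifying with onset maximization leaves /j/, /θ/, /ŋ/, /l/ stranded (at most one coda consonant is licensed; onsets are limited to one consonant).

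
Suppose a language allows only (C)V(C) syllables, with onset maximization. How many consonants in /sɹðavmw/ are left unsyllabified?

Under (C)V(C), the unsyllabifiable consonants are /s/, /ɹ/, /m/, /w/ (at most one coda consonant is licensed; onsets are limited to one consonant).

4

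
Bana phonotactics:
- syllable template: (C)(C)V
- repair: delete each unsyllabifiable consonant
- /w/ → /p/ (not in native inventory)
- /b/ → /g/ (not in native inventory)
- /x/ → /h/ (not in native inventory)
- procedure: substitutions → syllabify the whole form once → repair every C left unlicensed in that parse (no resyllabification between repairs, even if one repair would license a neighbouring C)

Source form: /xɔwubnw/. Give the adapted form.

Substitution: /x/ → /h/, /w/ → /p/, /b/ → /g/, giving /hɔpugnp/.
Under (C)(C)V, the unsyllabifiable consonants are /g/, /n/, /p/ (no codas are permitted; onsets may contain at most 2 consonants).
Each unlicensed consonant is deleted: /g/, /n/, /p/.

hɔpu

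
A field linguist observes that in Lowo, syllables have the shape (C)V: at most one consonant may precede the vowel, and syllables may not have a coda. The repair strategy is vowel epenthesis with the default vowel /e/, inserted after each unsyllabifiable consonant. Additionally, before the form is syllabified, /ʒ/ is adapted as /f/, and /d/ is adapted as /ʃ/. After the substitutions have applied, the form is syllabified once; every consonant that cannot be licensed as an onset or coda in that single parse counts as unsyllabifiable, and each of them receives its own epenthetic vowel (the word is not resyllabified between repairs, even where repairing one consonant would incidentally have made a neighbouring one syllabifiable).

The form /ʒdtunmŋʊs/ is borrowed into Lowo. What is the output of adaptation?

Substitution: /ʒ/ → /f/, /d/ → /ʃ/, giving /fʃtunmŋʊs/.
Syllabifying with onset maximization leaves /f/, /ʃ/, /n/, /m/, /s/ stranded (no codas are permitted; onsets are limited to one consonant).
Each unlicensed consonant becomes the onset of a new syllable: /f/ → /fe/, /ʃ/ → /ʃe/, /n/ → /ne/, /m/ → /me/, /s/ → /se/.

feʃetunemeŋʊse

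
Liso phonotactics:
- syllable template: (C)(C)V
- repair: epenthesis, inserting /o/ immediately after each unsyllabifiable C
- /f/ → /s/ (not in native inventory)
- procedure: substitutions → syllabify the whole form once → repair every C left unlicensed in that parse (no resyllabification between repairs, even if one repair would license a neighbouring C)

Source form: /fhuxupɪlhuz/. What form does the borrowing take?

shuxupɪlhuzo

Substitution: /f/ → /s/, giving /shuxupɪlhuz/.
Under (C)(C)V, the unsyllabifiable consonants are /z/ (no codas are permitted; onsets may contain at most 2 consonants).
Epenthesis after each stranded consonant: /z/ → /zo/.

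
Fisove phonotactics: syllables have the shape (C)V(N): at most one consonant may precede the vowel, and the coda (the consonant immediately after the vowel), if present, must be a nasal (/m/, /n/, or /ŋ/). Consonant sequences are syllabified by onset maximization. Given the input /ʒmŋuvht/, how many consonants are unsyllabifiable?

5

Under (C)V(N), the unsyllabifiable consonants are /ʒ/, /m/, /v/, /h/, /t/ (only a nasal (/m/, /n/, or /ŋ/) is licensed in coda position; onsets are limited to one consonant).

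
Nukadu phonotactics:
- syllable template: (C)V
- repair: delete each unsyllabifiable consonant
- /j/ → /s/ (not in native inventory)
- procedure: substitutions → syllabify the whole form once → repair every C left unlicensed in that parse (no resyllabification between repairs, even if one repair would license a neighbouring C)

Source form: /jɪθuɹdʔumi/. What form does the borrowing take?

Substitution: /j/ → /s/, giving /sɪθuɹdʔumi/.
The consonants /ɹ/, /d/ cannot be parsed into a legal (C)V syllable (no codas are permitted; onsets are limited to one consonant).
Each unlicensed consonant is deleted: /ɹ/, /d/.

sɪθuʔumi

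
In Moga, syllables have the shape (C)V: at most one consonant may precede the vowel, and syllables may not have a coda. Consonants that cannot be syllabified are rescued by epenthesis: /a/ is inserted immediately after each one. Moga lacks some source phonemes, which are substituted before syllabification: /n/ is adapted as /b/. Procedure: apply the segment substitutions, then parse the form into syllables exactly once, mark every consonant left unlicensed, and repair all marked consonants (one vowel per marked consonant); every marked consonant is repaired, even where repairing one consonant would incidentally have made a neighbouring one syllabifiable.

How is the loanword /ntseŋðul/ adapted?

bataseŋaðula

Substitution: /n/ → /b/, giving /btseŋðul/.
The consonants /b/, /t/, /ŋ/, /l/ cannot be parsed into a legal (C)V syllable (no codas are permitted; onsets are limited to one consonant).
Epenthesis after each stranded consonant: /b/ → /ba/, /t/ → /ta/, /ŋ/ → /ŋa/, /l/ → /la/.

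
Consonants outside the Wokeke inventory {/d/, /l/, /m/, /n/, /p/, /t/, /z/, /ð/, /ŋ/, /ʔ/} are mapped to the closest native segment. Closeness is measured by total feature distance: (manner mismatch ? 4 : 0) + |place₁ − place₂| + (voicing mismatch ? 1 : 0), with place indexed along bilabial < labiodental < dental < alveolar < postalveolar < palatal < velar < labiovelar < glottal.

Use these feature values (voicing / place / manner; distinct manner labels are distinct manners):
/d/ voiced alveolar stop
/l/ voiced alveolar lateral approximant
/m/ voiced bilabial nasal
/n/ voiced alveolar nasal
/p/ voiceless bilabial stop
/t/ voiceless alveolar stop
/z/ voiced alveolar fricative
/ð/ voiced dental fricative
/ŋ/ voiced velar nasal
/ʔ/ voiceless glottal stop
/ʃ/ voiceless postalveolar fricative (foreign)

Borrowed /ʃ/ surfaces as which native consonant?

/z/ is closest: same manner (fricative), place distance 1 (postalveolar→alveolar), voicing differs (+1); total 2. Next closest is /ð/ at distance 3.

z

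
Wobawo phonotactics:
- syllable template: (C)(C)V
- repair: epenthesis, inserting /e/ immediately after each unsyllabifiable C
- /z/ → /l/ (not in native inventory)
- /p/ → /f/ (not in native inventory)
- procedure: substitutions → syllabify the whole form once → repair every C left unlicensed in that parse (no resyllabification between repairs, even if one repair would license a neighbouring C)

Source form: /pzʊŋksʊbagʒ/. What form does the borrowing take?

flʊŋeksʊbageʒe

Substitution: /p/ → /f/, /z/ → /l/, giving /flʊŋksʊbagʒ/.
Under (C)(C)V, the unsyllabifiable consonants are /ŋ/, /g/, /ʒ/ (no codas are permitted; onsets may contain at most 2 consonants).
Epenthesis after each stranded consonant: /ŋ/ → /ŋe/, /g/ → /ge/, /ʒ/ → /ʒe/.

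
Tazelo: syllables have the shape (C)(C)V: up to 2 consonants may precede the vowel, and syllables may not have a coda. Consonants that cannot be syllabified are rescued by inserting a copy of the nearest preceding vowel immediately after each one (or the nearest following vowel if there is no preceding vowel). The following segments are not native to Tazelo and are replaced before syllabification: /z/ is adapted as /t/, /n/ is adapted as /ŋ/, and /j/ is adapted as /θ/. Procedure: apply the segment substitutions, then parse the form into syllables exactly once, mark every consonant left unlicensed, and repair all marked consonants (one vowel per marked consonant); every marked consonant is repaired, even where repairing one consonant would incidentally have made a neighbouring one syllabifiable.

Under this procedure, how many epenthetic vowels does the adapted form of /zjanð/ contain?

2

After substitution the input is /tθaŋð/.
The unsyllabifiable consonants are /ŋ/, /ð/; each receives one epenthetic vowel.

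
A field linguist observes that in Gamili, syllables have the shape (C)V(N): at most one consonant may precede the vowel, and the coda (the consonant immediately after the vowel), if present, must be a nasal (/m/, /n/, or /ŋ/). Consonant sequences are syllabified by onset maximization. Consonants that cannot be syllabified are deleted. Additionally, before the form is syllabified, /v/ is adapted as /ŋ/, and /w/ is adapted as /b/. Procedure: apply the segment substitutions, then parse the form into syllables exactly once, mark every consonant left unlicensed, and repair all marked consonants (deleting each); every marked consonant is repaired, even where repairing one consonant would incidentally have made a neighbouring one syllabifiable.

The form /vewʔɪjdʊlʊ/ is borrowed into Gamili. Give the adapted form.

ŋeʔɪdʊlʊ

Substitution: /v/ → /ŋ/, /w/ → /b/, giving /ŋebʔɪjdʊlʊ/.
Syllabifying with onset maximization leaves /b/, /j/ stranded (only a nasal (/m/, /n/, or /ŋ/) is licensed in coda position; onsets are limited to one consonant).
Deleting the stranded consonants removes /b/, /j/.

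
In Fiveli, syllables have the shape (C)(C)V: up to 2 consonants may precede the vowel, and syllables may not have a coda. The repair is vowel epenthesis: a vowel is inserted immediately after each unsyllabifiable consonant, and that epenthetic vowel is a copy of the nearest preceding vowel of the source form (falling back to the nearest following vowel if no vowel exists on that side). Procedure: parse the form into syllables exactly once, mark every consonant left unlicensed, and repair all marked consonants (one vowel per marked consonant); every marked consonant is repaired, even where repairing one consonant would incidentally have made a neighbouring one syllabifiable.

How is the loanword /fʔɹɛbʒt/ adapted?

Under (C)(C)V, the unsyllabifiable consonants are /f/, /b/, /ʒ/, /t/ (no codas are permitted; onsets may contain at most 2 consonants).
Inserting the epenthetic vowel yields /f/ → /fɛ/, /b/ → /bɛ/, /ʒ/ → /ʒɛ/, /t/ → /tɛ/.

fɛʔɹɛbɛʒɛtɛ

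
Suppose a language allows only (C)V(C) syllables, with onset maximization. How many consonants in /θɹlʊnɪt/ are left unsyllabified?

2

The consonants /θ/, /ɹ/ cannot be parsed into a legal (C)V(C) syllable (at most one coda consonant is licensed; onsets are limited to one consonant).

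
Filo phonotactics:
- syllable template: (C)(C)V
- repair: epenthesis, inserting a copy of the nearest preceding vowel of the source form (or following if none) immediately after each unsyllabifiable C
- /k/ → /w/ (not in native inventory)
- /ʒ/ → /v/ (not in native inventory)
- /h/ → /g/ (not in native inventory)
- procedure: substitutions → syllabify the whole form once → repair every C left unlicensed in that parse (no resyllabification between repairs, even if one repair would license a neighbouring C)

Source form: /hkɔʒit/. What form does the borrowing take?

gwɔviti

Substitution: /h/ → /g/, /k/ → /w/, /ʒ/ → /v/, giving /gwɔvit/.
The consonants /t/ cannot be parsed into a legal (C)(C)V syllable (no codas are permitted; onsets may contain at most 2 consonants).
Each unlicensed consonant becomes the onset of a new syllable: /t/ → /ti/.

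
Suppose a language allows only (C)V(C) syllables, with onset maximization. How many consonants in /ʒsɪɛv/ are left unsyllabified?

Syllabifying with onset maximization leaves /ʒ/ stranded (at most one coda consonant is licensed; onsets are limited to one consonant).

1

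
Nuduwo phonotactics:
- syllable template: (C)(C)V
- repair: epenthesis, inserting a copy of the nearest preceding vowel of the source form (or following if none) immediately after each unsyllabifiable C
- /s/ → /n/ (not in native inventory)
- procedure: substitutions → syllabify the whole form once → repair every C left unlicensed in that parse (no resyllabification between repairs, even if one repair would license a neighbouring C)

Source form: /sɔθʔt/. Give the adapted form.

Substitution: /s/ → /n/, giving /nɔθʔt/.
Syllabifying with onset maximization leaves /θ/, /ʔ/, /t/ stranded (no codas are permitted; onsets may contain at most 2 consonants).
Each unlicensed consonant becomes the onset of a new syllable: /θ/ → /θɔ/, /ʔ/ → /ʔɔ/, /t/ → /tɔ/.

nɔθɔʔɔtɔ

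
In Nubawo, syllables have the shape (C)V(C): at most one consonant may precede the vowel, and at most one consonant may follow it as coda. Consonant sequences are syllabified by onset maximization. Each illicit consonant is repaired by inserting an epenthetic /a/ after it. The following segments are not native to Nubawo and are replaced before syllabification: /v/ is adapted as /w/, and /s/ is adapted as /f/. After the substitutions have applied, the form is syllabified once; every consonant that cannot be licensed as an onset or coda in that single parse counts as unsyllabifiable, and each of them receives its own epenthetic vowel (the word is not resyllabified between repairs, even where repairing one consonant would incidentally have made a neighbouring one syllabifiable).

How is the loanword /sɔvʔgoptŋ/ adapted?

fɔwʔagoptaŋa

Substitution: /s/ → /f/, /v/ → /w/, giving /fɔwʔgoptŋ/.
Syllabifying with onset maximization leaves /ʔ/, /t/, /ŋ/ stranded (at most one coda consonant is licensed; onsets are limited to one consonant).
Epenthesis after each stranded consonant: /ʔ/ → /ʔa/, /t/ → /ta/, /ŋ/ → /ŋa/.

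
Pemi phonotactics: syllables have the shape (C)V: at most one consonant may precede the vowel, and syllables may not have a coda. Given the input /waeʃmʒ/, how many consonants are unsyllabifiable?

The consonants /ʃ/, /m/, /ʒ/ cannot be parsed into a legal (C)V syllable (no codas are permitted; onsets are limited to one consonant).

3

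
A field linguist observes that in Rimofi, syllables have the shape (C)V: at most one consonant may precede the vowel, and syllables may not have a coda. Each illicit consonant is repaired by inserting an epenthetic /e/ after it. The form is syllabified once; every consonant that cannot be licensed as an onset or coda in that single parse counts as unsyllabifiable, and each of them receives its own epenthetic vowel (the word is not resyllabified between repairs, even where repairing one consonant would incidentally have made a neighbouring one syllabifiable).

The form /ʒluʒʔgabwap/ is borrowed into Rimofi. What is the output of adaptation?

ʒeluʒeʔegabewape

The consonants /ʒ/, /ʒ/, /ʔ/, /b/, /p/ cannot be parsed into a legal (C)V syllable (no codas are permitted; onsets are limited to one consonant).
Epenthesis after each stranded consonant: /ʒ/ → /ʒe/, /ʒ/ → /ʒe/, /ʔ/ → /ʔe/, /b/ → /be/, /p/ → /pe/.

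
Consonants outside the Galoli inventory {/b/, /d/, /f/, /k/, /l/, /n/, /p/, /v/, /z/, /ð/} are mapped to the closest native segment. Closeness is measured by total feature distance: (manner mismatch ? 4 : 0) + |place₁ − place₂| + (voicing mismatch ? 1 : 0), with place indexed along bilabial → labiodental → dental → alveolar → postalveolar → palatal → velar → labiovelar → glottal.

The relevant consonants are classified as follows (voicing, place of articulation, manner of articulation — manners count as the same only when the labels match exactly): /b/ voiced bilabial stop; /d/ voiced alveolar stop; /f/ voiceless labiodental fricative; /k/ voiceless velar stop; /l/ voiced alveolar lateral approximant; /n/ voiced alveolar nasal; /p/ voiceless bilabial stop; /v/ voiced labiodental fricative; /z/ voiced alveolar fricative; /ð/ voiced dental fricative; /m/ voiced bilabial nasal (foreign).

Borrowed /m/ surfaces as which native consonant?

n

/n/ is closest: same manner (nasal), place distance 3 (bilabial→alveolar), same voicing; total 3. Next closest is /b/ at distance 4.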